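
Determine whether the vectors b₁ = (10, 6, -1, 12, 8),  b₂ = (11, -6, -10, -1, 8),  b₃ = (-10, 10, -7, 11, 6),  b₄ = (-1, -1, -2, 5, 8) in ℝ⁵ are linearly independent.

linearly independent

Place the vectors as rows of a 4×5 matrix and reduce to echelon form.
The reduction yields 4 nonzero rows, so the rank is 4.
Since rank = 4 (the number of vectors), the set is linearly independent.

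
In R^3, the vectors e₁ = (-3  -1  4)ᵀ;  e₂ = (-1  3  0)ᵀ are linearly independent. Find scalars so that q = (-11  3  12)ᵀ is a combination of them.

Solve the system with e₁, e₂ as columns and q as the right-hand side.
The system has the unique solution (α₁, α₂) = (3, 2).

q = 3e₁ + 2e₂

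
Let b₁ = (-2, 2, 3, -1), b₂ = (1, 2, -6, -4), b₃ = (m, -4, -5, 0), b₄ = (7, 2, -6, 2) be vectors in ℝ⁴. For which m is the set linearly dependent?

The set is linearly dependent precisely when det[b₁; b₂; b₃; b₄] = 0.
Cofactor expansion gives det = 144 - 108*m.
This vanishes exactly when m = 4/3.

m = 4/3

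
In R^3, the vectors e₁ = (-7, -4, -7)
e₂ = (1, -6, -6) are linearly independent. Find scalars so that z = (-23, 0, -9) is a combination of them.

z = 3e₁ - 2e₂

Set up the augmented matrix [e₁ | e₂ | z] and row-reduce.
Back-substitution yields (a₁, a₂) = (3, -2).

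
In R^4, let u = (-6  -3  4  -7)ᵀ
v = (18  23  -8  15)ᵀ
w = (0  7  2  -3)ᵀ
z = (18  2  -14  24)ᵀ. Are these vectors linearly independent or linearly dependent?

linearly dependent

Place the vectors as rows of a 4×4 matrix and reduce to echelon form.
The reduction yields 2 nonzero rows, so the rank is 2.
Since rank 2 < 4, the set is linearly dependent.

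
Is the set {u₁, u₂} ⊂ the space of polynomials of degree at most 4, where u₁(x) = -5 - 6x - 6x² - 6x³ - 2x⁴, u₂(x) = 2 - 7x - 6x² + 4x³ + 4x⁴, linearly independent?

Write each element as a coordinate vector in ℝ⁵ using {1, x, …, x⁴}.
Place the vectors as rows of a 2×5 matrix and reduce to echelon form.
The reduction yields 2 nonzero rows, so the rank is 2.
Since rank = 2 (the number of vectors), the set is linearly independent.

linearly independent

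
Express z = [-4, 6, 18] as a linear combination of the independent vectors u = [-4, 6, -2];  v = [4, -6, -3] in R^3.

z = -3u - 4v

Since u, v are independent, the coefficients expressing z are uniquely determined by a linear system.
The system has the unique solution (c₁, c₂) = (-3, -4).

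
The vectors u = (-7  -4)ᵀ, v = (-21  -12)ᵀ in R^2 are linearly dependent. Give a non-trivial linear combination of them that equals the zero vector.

3u - v = 0

Solve the homogeneous system with u, v as columns by row-reducing the coefficient matrix.
A generator of the null space is (3, -1).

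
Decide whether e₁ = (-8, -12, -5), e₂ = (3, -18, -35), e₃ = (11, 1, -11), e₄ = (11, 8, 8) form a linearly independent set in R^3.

linearly dependent

There are 4 vectors in a 3-dimensional space, so they cannot be linearly independent.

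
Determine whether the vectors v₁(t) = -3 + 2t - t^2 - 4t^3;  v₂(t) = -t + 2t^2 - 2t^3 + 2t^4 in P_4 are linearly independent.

linearly independent

Take coordinates with respect to the standard basis {1, t, …, t^4}.
Place the vectors as rows of a 2×5 matrix and reduce to echelon form.
The reduction yields 2 nonzero rows, so the rank is 2.
Since rank = 2 (the number of vectors), the set is linearly independent.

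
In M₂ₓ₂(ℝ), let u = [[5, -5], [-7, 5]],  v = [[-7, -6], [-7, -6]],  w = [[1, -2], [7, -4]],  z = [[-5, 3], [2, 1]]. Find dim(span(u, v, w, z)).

4

Represent each element by its coordinate vector in ℝ⁴.
Form the matrix with u, v, w, z as columns and reduce.
Exactly 4 pivots survive; hence the rank is 4.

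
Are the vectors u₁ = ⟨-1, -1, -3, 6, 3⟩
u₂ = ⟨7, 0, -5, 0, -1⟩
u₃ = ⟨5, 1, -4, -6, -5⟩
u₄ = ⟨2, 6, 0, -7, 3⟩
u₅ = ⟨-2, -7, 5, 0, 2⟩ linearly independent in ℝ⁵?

Form the 5×5 matrix with these as columns; its determinant is -9688.
A nonzero determinant means the columns are linearly independent.

linearly independent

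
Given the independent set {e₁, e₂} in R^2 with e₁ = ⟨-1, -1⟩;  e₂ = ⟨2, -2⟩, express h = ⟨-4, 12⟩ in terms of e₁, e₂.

Solve the system with e₁, e₂ as columns and h as the right-hand side.
Row-reducing the augmented matrix gives the unique coefficients (a₁, a₂) = (-4, -4).

h = -4e₁ - 4e₂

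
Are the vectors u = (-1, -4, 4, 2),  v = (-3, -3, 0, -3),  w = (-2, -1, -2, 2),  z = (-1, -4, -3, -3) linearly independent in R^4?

The matrix [u|v|w|z] has determinant -345.
A nonzero determinant means the columns are linearly independent.

linearly independent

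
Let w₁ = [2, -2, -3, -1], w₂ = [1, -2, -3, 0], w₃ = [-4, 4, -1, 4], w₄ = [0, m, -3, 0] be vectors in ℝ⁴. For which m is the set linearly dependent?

m = 12

The vectors are dependent exactly when the determinant of the matrix with rows w₁, w₂, w₃, w₄ vanishes.
The determinant works out to m - 12.
Solving m - 12 = 0 yields m = 12.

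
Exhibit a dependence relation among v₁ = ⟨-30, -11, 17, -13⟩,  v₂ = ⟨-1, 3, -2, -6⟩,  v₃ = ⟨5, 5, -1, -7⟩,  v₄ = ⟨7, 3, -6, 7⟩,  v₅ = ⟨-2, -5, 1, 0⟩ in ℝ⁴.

v₁ - v₂ + 2v₃ + 3v₄ + v₅ = 0

Set up α₁v₁ + … + α₅v₅ = 0 and solve the homogeneous system.
The free variable yields coefficients (1, -1, 2, 3, 1) (any nonzero multiple also works).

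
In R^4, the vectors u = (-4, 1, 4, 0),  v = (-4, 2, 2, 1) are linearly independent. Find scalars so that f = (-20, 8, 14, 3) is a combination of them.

f = 2u + 3v

Write f = a₁u + a₂v and equate components.
Row-reducing the augmented matrix gives the unique coefficients (a₁, a₂) = (2, 3).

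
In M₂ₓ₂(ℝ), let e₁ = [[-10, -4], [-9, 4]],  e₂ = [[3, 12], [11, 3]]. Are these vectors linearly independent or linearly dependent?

Write each element as a coordinate vector in ℝ⁴ using {E₁₁, E₁₂, E₂₁, E₂₂}.
Place the vectors as rows of a 2×4 matrix and reduce to echelon form.
The reduction yields 2 nonzero rows, so the rank is 2.
Since rank = 2 (the number of vectors), the set is linearly independent.

linearly independent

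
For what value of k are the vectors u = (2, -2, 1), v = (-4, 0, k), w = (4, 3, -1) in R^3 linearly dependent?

k = -2/7

Dependence holds iff the 3×3 matrix [u v w] is singular.
Expanding, det = -14*k - 4.
Solving -14*k - 4 = 0 yields k = -2/7.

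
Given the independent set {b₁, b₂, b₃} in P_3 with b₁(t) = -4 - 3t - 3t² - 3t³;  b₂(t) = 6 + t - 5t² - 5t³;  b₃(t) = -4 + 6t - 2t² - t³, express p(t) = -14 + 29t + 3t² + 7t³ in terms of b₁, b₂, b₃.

Work in coordinates with respect to the standard basis {1, t, …, t³}.
Write p = α₁b₁ + … + α₃b₃ and equate components.
Back-substitution yields (α₁, α₂, α₃) = (-2, -1, 4).

p = -2b₁ - b₂ + 4b₃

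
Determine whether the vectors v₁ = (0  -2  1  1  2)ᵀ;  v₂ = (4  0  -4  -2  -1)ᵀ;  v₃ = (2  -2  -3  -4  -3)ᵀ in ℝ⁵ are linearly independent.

Place the vectors as rows of a 3×5 matrix and reduce to echelon form.
The reduction yields 3 nonzero rows, so the rank is 3.
Since rank = 3 (the number of vectors), the set is linearly independent.

linearly independent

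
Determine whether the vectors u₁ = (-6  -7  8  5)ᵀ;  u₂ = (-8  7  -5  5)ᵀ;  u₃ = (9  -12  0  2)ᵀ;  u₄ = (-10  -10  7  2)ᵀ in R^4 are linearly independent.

linearly independent

The matrix [u₁|u₂|u₃|u₄] has determinant -9130.
A nonzero determinant means the columns are linearly independent.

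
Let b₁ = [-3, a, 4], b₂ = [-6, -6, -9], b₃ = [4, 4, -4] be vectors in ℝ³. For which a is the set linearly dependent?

a = -3

The set is linearly dependent precisely when det[b₁; b₂; b₃] = 0.
Expanding, det = -60*a - 180.
This vanishes exactly when a = -3.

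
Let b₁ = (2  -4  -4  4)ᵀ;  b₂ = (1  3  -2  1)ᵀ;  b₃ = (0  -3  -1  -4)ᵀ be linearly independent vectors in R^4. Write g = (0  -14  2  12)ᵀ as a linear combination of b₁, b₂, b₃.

g = 2b₁ - 4b₂ - 2b₃

Set up the augmented matrix [b₁ | b₂ | b₃ | g] and row-reduce.
The system has the unique solution (a₁, a₂, a₃) = (2, -4, -2).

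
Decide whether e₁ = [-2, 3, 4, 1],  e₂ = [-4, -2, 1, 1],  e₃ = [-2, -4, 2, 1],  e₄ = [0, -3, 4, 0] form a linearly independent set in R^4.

linearly independent

Row-reduce the matrix whose columns are e₁, e₂, e₃, e₄.
The reduction yields 4 nonzero rows, so the rank is 4.
Since rank = 4 (the number of vectors), the set is linearly independent.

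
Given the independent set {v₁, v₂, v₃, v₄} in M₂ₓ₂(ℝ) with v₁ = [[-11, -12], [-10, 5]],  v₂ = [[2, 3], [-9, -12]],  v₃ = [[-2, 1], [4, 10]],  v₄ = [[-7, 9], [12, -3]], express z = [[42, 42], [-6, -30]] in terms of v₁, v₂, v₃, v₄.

Take coordinate vectors relative to {E₁₁, E₁₂, E₂₁, E₂₂}.
Set up the augmented matrix [v₁ | v₂ | v₃ | v₄ | z] and row-reduce.
Back-substitution yields (a₁, …, a₄) = (-3, 4, 3, -1).

z = -3v₁ + 4v₂ + 3v₃ - v₄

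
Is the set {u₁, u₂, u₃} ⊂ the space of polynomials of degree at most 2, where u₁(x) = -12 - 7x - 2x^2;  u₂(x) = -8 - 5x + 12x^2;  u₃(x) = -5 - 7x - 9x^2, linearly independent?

linearly independent

Write each element as a coordinate vector in ℝ³ using {1, x, x^2}.
Form the 3×3 matrix with these as columns; its determinant is -686.
A nonzero determinant means the columns are linearly independent.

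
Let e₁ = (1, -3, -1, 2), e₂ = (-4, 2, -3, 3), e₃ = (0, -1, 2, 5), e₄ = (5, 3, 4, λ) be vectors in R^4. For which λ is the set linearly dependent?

The set is linearly dependent precisely when det[e₁; e₂; e₃; e₄] = 0.
The determinant works out to -27*λ - 405.
Solving -27*λ - 405 = 0 yields λ = -15.

λ = -15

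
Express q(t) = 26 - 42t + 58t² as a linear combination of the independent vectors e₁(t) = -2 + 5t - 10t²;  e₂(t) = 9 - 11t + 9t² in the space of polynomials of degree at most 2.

Work in coordinates with respect to the standard basis {1, t, t²}.
Write q = a₁e₁ + a₂e₂ and equate components.
Row-reducing the augmented matrix gives the unique coefficients (a₁, a₂) = (-4, 2).

q = -4e₁ + 2e₂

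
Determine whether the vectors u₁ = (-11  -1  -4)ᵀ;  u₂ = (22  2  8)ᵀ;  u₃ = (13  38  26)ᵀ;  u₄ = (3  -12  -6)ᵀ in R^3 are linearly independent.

There are 4 vectors in a 3-dimensional space, so they cannot be linearly independent.

linearly dependent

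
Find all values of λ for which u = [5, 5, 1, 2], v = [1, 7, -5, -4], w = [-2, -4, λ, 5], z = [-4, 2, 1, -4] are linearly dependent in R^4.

λ = 33/2

The set is linearly dependent precisely when det[u; v; w; z] = 0.
Cofactor expansion gives det = 60*λ - 990.
Solving 60*λ - 990 = 0 yields λ = 33/2.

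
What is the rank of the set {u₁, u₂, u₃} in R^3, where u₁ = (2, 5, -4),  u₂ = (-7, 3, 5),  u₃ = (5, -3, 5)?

Form the matrix with u₁, u₂, u₃ as columns and reduce.
There are 3 pivot columns, so rank = 3.

rank 3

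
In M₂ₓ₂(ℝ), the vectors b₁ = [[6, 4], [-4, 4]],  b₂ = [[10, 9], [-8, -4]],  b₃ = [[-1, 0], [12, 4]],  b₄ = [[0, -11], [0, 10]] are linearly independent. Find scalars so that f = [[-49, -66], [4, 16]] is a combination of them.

f = -2b₁ - 4b₂ - 3b₃ + 2b₄

Identify each element with its coordinate vector in ℝ⁴ via {E₁₁, E₁₂, E₂₁, E₂₂}.
Since b₁, b₂, b₃, b₄ are independent, the coefficients expressing f are uniquely determined by a linear system.
Back-substitution yields (a₁, …, a₄) = (-2, -4, -3, 2).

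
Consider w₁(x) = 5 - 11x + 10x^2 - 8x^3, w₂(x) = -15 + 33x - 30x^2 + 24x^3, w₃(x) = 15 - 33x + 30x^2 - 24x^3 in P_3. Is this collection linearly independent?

Take coordinates with respect to the standard basis {1, x, …, x^3}.
Row-reduce the matrix whose columns are w₁, w₂, w₃.
The reduction yields 1 nonzero row, so the rank is 1.
Since rank 1 < 3, the set is linearly dependent.

linearly dependent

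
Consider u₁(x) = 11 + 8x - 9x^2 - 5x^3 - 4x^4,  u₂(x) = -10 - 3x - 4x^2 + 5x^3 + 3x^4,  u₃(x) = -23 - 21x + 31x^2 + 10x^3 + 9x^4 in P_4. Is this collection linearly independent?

Write each element as a coordinate vector in ℝ⁵ using {1, x, …, x^4}.
Row-reduce the matrix whose columns are u₁, u₂, u₃.
The reduction yields 2 nonzero rows, so the rank is 2.
Since rank 2 < 3, the set is linearly dependent.

linearly dependent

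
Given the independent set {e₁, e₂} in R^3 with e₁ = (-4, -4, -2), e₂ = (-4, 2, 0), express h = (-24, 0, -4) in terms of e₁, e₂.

Write h = a₁e₁ + a₂e₂ and equate components.
Row-reducing the augmented matrix gives the unique coefficients (a₁, a₂) = (2, 4).

h = 2e₁ + 4e₂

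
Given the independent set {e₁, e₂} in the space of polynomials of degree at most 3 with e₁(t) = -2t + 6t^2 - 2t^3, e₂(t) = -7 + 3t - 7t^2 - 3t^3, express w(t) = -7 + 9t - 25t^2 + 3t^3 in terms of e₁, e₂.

Work in coordinates with respect to the standard basis {1, t, …, t^3}.
Since e₁, e₂ are independent, the coefficients expressing w are uniquely determined by a linear system.
Row-reducing the augmented matrix gives the unique coefficients (α₁, α₂) = (-3, 1).

w = -3e₁ + e₂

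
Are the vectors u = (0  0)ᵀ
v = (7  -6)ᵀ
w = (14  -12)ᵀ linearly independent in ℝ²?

linearly dependent

There are 3 vectors in a 2-dimensional space, so they cannot be linearly independent.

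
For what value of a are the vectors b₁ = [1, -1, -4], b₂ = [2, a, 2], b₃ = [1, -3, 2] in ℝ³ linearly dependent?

The vectors are dependent exactly when the determinant of the matrix with rows b₁, b₂, b₃ vanishes.
Cofactor expansion gives det = 6*a + 32.
Setting this to zero gives a = -16/3.

a = -16/3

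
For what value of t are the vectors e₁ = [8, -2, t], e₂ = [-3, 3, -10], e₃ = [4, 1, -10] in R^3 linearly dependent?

t = -4/3

The set is linearly dependent precisely when det[e₁; e₂; e₃] = 0.
Cofactor expansion gives det = -15*t - 20.
This vanishes exactly when t = -4/3.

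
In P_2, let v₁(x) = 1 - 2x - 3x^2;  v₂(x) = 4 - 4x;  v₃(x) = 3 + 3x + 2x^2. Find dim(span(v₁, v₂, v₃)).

Use coordinates relative to {1, x, x^2}.
Row-reduce the 3×3 matrix with these as rows.
The echelon form has 3 nonzero rows, so the rank is 3.

3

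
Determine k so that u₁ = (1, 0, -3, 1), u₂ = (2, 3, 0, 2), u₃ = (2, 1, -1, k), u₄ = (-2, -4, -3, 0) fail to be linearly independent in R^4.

k = -4

The set is linearly dependent precisely when det[u₁; u₂; u₃; u₄] = 0.
The determinant works out to 3*k + 12.
Setting this to zero gives k = -4.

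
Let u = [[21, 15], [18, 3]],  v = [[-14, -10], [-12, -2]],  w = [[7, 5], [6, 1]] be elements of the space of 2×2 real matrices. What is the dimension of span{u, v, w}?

dim = 1

Use coordinates relative to {E₁₁, E₁₂, E₂₁, E₂₂}.
Form the matrix with u, v, w as columns and reduce.
There is 1 pivot column, so rank = 1.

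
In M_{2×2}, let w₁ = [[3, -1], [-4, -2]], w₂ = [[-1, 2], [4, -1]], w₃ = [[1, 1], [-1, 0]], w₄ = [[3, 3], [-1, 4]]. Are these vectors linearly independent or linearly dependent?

Take coordinates with respect to the standard basis {E₁₁, E₁₂, E₂₁, E₂₂}.
The matrix [w₁|w₂|w₃|w₄] has determinant -56.
A nonzero determinant means the columns are linearly independent.

linearly independent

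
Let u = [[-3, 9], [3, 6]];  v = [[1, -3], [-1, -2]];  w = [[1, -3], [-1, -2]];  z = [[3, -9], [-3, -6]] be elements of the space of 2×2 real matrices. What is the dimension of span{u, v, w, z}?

1

Use coordinates relative to {E₁₁, E₁₂, E₂₁, E₂₂}.
Put the 4×4 matrix [u|v|w|z] into echelon form.
The echelon form has 1 nonzero row, so the rank is 1.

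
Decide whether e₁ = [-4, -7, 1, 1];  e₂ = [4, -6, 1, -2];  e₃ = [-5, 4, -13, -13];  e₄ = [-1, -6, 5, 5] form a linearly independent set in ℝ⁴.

linearly dependent

Form the 4×4 matrix with these as columns; its determinant is 0.
A zero determinant means the columns are linearly dependent.
Indeed 2e₁ - e₃ - 3e₄ = 0.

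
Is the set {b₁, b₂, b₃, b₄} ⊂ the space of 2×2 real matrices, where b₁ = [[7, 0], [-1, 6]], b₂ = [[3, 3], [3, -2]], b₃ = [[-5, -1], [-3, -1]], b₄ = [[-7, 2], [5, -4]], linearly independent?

linearly independent

Write each element as a coordinate vector in ℝ⁴ using {E₁₁, E₁₂, E₂₁, E₂₂}.
Form the 4×4 matrix with these as columns; its determinant is -336.
A nonzero determinant means the columns are linearly independent.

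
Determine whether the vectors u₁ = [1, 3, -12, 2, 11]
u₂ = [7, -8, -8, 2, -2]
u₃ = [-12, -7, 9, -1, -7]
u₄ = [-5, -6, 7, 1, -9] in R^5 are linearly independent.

linearly independent

Row-reduce the matrix whose columns are u₁, u₂, u₃, u₄.
The reduction yields 4 nonzero rows, so the rank is 4.
Since rank = 4 (the number of vectors), the set is linearly independent.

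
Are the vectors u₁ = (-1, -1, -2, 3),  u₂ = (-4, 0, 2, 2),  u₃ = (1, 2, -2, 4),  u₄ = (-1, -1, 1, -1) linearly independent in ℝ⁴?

Form the 4×4 matrix with these as columns; its determinant is 10.
A nonzero determinant means the columns are linearly independent.

linearly independent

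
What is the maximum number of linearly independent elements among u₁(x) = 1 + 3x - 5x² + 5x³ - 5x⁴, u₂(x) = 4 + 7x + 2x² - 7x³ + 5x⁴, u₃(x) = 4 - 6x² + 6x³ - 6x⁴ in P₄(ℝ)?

Represent each element by its coordinate vector in ℝ⁵.
Form the matrix with u₁, u₂, u₃ as columns and reduce.
There are 3 pivot columns, so rank = 3.

3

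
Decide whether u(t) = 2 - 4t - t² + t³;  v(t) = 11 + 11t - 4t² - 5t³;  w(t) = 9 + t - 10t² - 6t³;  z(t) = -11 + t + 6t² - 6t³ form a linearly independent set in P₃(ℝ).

linearly independent

Write each element as a coordinate vector in ℝ⁴ using {1, t, …, t³}.
Place the vectors as rows of a 4×4 matrix and reduce to echelon form.
The reduction yields 4 nonzero rows, so the rank is 4.
Since rank = 4 (the number of vectors), the set is linearly independent.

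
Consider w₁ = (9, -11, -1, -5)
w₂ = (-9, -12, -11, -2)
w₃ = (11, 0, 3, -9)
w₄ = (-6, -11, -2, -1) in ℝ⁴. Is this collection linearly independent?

linearly independent

Row-reduce the matrix whose columns are w₁, w₂, w₃, w₄.
The reduction yields 4 nonzero rows, so the rank is 4.
Since rank = 4 (the number of vectors), the set is linearly independent.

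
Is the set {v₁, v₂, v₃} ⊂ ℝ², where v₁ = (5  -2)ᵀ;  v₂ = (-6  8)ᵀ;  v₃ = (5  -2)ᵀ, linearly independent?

linearly dependent

There are 3 vectors in a 2-dimensional space, so they cannot be linearly independent.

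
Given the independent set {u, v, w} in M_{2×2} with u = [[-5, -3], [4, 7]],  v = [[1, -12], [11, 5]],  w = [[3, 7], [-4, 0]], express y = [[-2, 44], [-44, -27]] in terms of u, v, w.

Work in coordinates with respect to the standard basis {E₁₁, E₁₂, E₂₁, E₂₂}.
Set up the augmented matrix [u | v | w | y] and row-reduce.
The system has the unique solution (c₁, c₂, c₃) = (-1, -4, -1).

y = -u - 4v - w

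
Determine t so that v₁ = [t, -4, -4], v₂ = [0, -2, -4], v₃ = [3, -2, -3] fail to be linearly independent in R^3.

t = 12

Place the vectors as rows of a 3×3 matrix; dependence ⇔ determinant zero.
The determinant works out to 24 - 2*t.
Solving 24 - 2*t = 0 yields t = 12.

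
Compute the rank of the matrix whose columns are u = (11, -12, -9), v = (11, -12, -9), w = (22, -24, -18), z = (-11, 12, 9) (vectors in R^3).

Row-reduce the 4×3 matrix with these as rows.
Exactly 1 pivot survives; hence the rank is 1.
(With 4 elements in a 3-dimensional space the rank is at most 3.)

rank 1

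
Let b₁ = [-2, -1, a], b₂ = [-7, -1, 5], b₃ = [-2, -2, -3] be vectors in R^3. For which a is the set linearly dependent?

a = -5/12

Dependence holds iff the 3×3 matrix [b₁ b₂ b₃] is singular.
Expanding, det = 12*a + 5.
Solving 12*a + 5 = 0 yields a = -5/12.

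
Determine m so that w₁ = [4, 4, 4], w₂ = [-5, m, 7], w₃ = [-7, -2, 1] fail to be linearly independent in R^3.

Place the vectors as rows of a 3×3 matrix; dependence ⇔ determinant zero.
Expanding, det = 32*m - 80.
Setting this to zero gives m = 5/2.

m = 5/2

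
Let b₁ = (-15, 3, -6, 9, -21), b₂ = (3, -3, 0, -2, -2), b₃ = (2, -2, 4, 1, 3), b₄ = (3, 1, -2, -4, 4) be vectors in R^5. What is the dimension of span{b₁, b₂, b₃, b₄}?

3

Apply Gaussian elimination to the matrix whose rows are b₁, b₂, b₃, b₄.
The echelon form has 3 nonzero rows, so the rank is 3.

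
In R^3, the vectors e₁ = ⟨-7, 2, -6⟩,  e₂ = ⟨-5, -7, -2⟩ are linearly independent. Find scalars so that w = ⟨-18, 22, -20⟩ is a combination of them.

w = 4e₁ - 2e₂

Set up the augmented matrix [e₁ | e₂ | w] and row-reduce.
Back-substitution yields (c₁, c₂) = (4, -2).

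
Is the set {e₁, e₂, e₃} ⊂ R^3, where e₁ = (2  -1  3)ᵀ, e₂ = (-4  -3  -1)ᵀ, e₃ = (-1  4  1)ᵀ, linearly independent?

linearly independent

The matrix [e₁|e₂|e₃] has determinant -60.
A nonzero determinant means the columns are linearly independent.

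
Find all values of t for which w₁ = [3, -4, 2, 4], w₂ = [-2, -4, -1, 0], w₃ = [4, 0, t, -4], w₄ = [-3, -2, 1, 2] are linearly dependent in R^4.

t = -3

The set is linearly dependent precisely when det[w₁; w₂; w₃; w₄] = 0.
Expanding, det = -72*t - 216.
This vanishes exactly when t = -3.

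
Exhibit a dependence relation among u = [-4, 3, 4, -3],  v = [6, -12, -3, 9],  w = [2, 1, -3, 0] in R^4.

3u + v + 3w = 0

Row-reduce the matrix with u, v, w as columns; the null space gives the coefficients.
The free variable yields coefficients (3, 1, 3) (any nonzero multiple also works).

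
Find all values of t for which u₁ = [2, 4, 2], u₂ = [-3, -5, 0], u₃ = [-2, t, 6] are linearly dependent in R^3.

t = -4/3

Place the vectors as rows of a 3×3 matrix; dependence ⇔ determinant zero.
Cofactor expansion gives det = -6*t - 8.
Setting this to zero gives t = -4/3.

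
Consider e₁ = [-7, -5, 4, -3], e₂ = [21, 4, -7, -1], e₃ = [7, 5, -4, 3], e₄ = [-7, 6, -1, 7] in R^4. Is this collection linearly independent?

linearly dependent

The matrix [e₁|e₂|e₃|e₄] has determinant 0.
A zero determinant means the columns are linearly dependent.
Indeed e₁ + e₃ = 0.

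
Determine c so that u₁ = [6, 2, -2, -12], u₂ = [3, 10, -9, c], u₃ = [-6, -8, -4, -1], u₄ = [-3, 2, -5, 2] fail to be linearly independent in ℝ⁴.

c = -19/3

The set is linearly dependent precisely when det[u₁; u₂; u₃; u₄] = 0.
Cofactor expansion gives det = 324*c + 2052.
Setting this to zero gives c = -19/3.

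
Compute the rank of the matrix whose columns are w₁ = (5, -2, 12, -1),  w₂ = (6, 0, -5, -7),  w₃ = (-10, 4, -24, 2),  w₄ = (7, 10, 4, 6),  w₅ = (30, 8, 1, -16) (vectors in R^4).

rank 3

Apply Gaussian elimination to the matrix whose rows are w₁, w₂, w₃, w₄, w₅.
Reduction leaves 3 leading entries, giving rank 3.
(With 5 elements in a 4-dimensional space the rank is at most 4.)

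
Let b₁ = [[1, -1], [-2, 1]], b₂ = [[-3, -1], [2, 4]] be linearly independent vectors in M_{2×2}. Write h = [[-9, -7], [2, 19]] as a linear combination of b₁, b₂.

h = 3b₁ + 4b₂

Identify each element with its coordinate vector in ℝ⁴ via {E₁₁, E₁₂, E₂₁, E₂₂}.
Set up the augmented matrix [b₁ | b₂ | h] and row-reduce.
Row-reducing the augmented matrix gives the unique coefficients (c₁, c₂) = (3, 4).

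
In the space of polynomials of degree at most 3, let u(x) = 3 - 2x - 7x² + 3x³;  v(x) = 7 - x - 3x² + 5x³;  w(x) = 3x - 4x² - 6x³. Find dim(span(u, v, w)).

Use coordinates relative to {1, x, …, x³}.
Form the matrix with u, v, w as columns and reduce.
Exactly 3 pivots survive; hence the rank is 3.

dim = 3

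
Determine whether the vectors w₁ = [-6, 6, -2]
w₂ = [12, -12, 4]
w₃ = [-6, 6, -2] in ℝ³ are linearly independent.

Two of the vectors are equal, giving an immediate dependence.

linearly dependent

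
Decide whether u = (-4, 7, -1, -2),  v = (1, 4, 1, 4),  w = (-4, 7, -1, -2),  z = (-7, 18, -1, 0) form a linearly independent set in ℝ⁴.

Two of the vectors are equal, giving an immediate dependence.

linearly dependent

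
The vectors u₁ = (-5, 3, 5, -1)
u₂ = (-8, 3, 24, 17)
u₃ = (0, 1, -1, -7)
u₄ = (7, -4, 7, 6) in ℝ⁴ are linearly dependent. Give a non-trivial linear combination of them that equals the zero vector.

3u₁ - u₂ - 2u₃ + u₄ = 0

Write the vectors as columns of a matrix and find a nonzero vector in its null space.
A generator of the null space is (3, -1, -2, 1).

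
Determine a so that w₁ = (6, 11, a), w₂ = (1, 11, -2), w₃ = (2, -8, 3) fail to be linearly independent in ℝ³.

a = 5/6

The vectors are dependent exactly when the determinant of the matrix with rows w₁, w₂, w₃ vanishes.
Cofactor expansion gives det = 25 - 30*a.
Setting this to zero gives a = 5/6.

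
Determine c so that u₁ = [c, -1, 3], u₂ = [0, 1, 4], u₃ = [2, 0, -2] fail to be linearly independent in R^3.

The vectors are dependent exactly when the determinant of the matrix with rows u₁, u₂, u₃ vanishes.
Expanding, det = -2*c - 14.
This vanishes exactly when c = -7.

c = -7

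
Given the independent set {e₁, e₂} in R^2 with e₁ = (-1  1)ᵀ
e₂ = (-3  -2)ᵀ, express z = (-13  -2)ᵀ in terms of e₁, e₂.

z = 4e₁ + 3e₂

Write z = a₁e₁ + a₂e₂ and equate components.
Row-reducing the augmented matrix gives the unique coefficients (a₁, a₂) = (4, 3).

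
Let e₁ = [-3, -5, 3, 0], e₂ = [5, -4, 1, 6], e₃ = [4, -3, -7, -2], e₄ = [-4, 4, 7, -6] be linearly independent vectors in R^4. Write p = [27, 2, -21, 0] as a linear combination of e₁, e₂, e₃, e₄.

p = -3e₁ + 2e₂ + 3e₃ + e₄

Solve the system with e₁, e₂, e₃, e₄ as columns and p as the right-hand side.
Back-substitution yields (c₁, …, c₄) = (-3, 2, 3, 1).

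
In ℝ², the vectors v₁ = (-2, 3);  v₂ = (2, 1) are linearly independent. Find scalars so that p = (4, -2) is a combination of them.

Since v₁, v₂ are independent, the coefficients expressing p are uniquely determined by a linear system.
The system has the unique solution (c₁, c₂) = (-1, 1).

p = -v₁ + v₂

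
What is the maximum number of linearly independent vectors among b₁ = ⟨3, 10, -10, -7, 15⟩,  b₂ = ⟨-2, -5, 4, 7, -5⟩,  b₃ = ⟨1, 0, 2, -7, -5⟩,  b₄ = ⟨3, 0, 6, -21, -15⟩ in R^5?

2

Put the 5×4 matrix [b₁|b₂|b₃|b₄] into echelon form.
Exactly 2 pivots survive; hence the rank is 2.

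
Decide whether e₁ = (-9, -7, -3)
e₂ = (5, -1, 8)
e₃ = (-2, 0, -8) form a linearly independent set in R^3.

linearly independent

Form the 3×3 matrix with these as columns; its determinant is -234.
A nonzero determinant means the columns are linearly independent.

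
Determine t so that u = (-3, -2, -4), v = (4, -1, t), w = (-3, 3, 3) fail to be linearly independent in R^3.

Dependence holds iff the 3×3 matrix [u v w] is singular.
The determinant works out to 15*t - 3.
Solving 15*t - 3 = 0 yields t = 1/5.

t = 1/5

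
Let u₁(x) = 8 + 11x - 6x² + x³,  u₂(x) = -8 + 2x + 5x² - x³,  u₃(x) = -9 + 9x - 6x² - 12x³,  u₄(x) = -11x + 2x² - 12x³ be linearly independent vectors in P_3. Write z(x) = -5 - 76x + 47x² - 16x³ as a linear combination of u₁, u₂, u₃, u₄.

z = -u₁ + 3u₂ - 3u₃ + 4u₄

Identify each element with its coordinate vector in ℝ⁴ via {1, x, …, x³}.
Set up the augmented matrix [u₁ | u₂ | u₃ | u₄ | z] and row-reduce.
Row-reducing the augmented matrix gives the unique coefficients (α₁, …, α₄) = (-1, 3, -3, 4).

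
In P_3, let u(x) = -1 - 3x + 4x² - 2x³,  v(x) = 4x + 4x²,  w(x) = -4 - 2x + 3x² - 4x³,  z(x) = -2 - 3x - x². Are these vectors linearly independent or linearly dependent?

Write each element as a coordinate vector in ℝ⁴ using {1, x, …, x³}.
Form the 4×4 matrix with these as columns; its determinant is 176.
A nonzero determinant means the columns are linearly independent.

linearly independent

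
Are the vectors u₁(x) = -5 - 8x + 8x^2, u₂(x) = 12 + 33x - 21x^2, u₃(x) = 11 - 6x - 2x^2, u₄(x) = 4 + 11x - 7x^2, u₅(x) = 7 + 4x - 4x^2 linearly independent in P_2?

linearly dependent

Write each element as a coordinate vector in ℝ³ using {1, x, x^2}.
There are 5 vectors in a 3-dimensional space, so they cannot be linearly independent.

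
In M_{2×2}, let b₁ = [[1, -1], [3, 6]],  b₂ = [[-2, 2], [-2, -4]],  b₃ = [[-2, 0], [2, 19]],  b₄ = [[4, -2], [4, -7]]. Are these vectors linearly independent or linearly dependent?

linearly dependent

Take coordinates with respect to the standard basis {E₁₁, E₁₂, E₂₁, E₂₂}.
The matrix [b₁|b₂|b₃|b₄] has determinant 0.
A zero determinant means the columns are linearly dependent.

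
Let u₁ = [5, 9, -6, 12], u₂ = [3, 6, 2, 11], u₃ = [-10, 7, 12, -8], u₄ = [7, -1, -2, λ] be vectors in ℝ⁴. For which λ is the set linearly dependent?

λ = 12

Place the vectors as rows of a 4×4 matrix; dependence ⇔ determinant zero.
Expanding, det = 8400 - 700*λ.
Setting this to zero gives λ = 12.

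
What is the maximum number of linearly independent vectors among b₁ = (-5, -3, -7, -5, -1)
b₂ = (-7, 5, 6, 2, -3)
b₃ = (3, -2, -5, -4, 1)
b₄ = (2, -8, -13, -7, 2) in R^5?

Form the matrix with b₁, b₂, b₃, b₄ as columns and reduce.
Reduction leaves 3 leading entries, giving rank 3.

3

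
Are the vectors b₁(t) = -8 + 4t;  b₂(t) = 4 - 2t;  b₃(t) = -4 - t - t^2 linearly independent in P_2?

linearly dependent

Write each element as a coordinate vector in ℝ³ using {1, t, t^2}.
The matrix [b₁|b₂|b₃] has determinant 0.
A zero determinant means the columns are linearly dependent.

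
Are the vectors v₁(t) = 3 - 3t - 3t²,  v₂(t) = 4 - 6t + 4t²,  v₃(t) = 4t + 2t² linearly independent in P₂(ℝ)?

Take coordinates with respect to the standard basis {1, t, t²}.
Form the 3×3 matrix with these as columns; its determinant is -108.
A nonzero determinant means the columns are linearly independent.

linearly independent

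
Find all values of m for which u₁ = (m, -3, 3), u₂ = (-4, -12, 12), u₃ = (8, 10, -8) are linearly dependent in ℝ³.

m = -1

The set is linearly dependent precisely when det[u₁; u₂; u₃] = 0.
Cofactor expansion gives det = -24*m - 24.
Solving -24*m - 24 = 0 yields m = -1.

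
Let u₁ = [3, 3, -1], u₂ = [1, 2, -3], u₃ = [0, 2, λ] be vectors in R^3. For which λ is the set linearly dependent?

Place the vectors as rows of a 3×3 matrix; dependence ⇔ determinant zero.
Expanding, det = 3*λ + 16.
Setting this to zero gives λ = -16/3.

λ = -16/3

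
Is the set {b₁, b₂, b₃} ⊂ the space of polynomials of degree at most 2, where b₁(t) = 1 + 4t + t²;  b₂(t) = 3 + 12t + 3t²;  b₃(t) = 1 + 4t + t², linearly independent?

Write each element as a coordinate vector in ℝ³ using {1, t, t²}.
Two of the vectors are equal, giving an immediate dependence.

linearly dependent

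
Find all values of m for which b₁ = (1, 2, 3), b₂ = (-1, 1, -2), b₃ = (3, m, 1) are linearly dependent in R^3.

m = -18

The set is linearly dependent precisely when det[b₁; b₂; b₃] = 0.
Expanding, det = -m - 18.
Solving -m - 18 = 0 yields m = -18.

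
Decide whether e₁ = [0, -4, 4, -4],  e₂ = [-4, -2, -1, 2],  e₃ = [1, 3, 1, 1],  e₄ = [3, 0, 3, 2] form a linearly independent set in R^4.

Form the 4×4 matrix with these as columns; its determinant is -272.
A nonzero determinant means the columns are linearly independent.

linearly independent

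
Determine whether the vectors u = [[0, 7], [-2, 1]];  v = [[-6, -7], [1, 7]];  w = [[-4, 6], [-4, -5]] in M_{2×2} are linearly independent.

Write each element as a coordinate vector in ℝ⁴ using {E₁₁, E₁₂, E₂₁, E₂₂}.
Place the vectors as rows of a 3×4 matrix and reduce to echelon form.
The reduction yields 3 nonzero rows, so the rank is 3.
Since rank = 3 (the number of vectors), the set is linearly independent.

linearly independent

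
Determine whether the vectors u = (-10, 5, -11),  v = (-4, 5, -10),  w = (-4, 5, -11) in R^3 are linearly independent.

linearly independent

Row-reduce the matrix whose columns are u, v, w.
The reduction yields 3 nonzero rows, so the rank is 3.
Since rank = 3 (the number of vectors), the set is linearly independent.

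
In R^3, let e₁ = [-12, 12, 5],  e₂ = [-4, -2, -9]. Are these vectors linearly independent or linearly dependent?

Row-reduce the matrix whose columns are e₁, e₂.
The reduction yields 2 nonzero rows, so the rank is 2.
Since rank = 2 (the number of vectors), the set is linearly independent.

linearly independent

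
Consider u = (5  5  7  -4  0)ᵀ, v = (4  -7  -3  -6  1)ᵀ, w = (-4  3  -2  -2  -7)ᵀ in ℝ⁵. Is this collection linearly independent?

linearly independent

Place the vectors as rows of a 3×5 matrix and reduce to echelon form.
The reduction yields 3 nonzero rows, so the rank is 3.
Since rank = 3 (the number of vectors), the set is linearly independent.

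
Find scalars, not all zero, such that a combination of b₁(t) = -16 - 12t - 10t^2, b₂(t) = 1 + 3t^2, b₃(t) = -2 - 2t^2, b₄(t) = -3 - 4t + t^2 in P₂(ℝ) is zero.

Pass to coordinate vectors relative to the basis {1, t, t^2}.
Solve the homogeneous system with b₁, b₂, b₃, b₄ as columns by row-reducing the coefficient matrix.
One solution (up to scaling) is (1, 3, -2, -3).

b₁ + 3b₂ - 2b₃ - 3b₄ = 0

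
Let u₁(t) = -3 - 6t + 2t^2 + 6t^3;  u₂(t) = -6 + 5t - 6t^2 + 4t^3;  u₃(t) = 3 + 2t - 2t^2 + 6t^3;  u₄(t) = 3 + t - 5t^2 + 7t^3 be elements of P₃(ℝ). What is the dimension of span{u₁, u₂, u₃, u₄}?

Pass to coordinate vectors with respect to the basis {1, t, …, t^3}.
Row-reduce the 4×4 matrix with these as rows.
Reduction leaves 4 leading entries, giving rank 4.

dim = 4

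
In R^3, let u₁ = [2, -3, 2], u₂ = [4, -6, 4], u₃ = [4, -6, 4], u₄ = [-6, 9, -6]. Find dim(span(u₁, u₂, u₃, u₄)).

Form the matrix with u₁, u₂, u₃, u₄ as columns and reduce.
Exactly 1 pivot survives; hence the rank is 1.
(With 4 elements in a 3-dimensional space the rank is at most 3.)

dim = 1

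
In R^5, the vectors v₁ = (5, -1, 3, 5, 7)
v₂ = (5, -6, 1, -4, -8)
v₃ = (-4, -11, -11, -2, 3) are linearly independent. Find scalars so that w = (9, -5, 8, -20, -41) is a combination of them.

w = -2v₁ + 3v₂ - v₃

Set up the augmented matrix [v₁ | v₂ | v₃ | w] and row-reduce.
The system has the unique solution (α₁, α₂, α₃) = (-2, 3, -1).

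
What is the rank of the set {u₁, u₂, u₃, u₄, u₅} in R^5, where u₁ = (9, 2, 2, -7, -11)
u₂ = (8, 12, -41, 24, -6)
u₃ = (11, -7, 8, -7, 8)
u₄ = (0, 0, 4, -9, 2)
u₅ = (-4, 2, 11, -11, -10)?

Apply Gaussian elimination to the matrix whose rows are u₁, u₂, u₃, u₄, u₅.
Exactly 4 pivots survive; hence the rank is 4.

rank 4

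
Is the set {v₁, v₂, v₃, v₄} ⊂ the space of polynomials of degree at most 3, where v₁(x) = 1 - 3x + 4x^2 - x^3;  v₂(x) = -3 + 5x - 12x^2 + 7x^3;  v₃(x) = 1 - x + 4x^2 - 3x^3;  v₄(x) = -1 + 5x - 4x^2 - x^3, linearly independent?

linearly dependent

Write each element as a coordinate vector in ℝ⁴ using {1, x, …, x^3}.
Place the vectors as rows of a 4×4 matrix and reduce to echelon form.
The reduction yields 2 nonzero rows, so the rank is 2.
Since rank 2 < 4, the set is linearly dependent.
Indeed v₁ + v₂ + 2v₃ = 0.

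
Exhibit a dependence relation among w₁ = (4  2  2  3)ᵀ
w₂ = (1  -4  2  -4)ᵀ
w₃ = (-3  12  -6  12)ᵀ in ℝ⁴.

Set up α₁w₁ + … + α₃w₃ = 0 and solve the homogeneous system.
The free variable yields coefficients (0, 3, 1) (any nonzero multiple also works).

3w₂ + w₃ = 0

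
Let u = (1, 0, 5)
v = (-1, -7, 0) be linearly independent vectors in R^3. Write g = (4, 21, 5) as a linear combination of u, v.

Set up the augmented matrix [u | v | g] and row-reduce.
Row-reducing the augmented matrix gives the unique coefficients (a₁, a₂) = (1, -3).

g = u - 3v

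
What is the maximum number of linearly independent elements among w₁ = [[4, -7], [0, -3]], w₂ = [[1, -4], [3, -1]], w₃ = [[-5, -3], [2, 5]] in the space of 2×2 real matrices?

Represent each element by its coordinate vector in ℝ⁴.
Form the matrix with w₁, w₂, w₃ as columns and reduce.
The echelon form has 3 nonzero rows, so the rank is 3.

3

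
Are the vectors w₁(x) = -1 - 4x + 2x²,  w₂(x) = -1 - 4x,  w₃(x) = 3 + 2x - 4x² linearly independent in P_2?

linearly independent

Write each element as a coordinate vector in ℝ³ using {1, x, x²}.
Place the vectors as rows of a 3×3 matrix and reduce to echelon form.
The reduction yields 3 nonzero rows, so the rank is 3.
Since rank = 3 (the number of vectors), the set is linearly independent.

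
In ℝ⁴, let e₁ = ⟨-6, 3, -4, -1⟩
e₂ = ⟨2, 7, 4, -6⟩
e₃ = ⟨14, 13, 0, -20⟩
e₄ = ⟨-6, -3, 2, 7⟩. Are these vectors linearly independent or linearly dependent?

Form the 4×4 matrix with these as columns; its determinant is 0.
A zero determinant means the columns are linearly dependent.

linearly dependent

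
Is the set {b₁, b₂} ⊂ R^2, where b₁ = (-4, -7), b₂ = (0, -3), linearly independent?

Place the vectors as rows of a 2×2 matrix and reduce to echelon form.
The reduction yields 2 nonzero rows, so the rank is 2.
Since rank = 2 (the number of vectors), the set is linearly independent.

linearly independent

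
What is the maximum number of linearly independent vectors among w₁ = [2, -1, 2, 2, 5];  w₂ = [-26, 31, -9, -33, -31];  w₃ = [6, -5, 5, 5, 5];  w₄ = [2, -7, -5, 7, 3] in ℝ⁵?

Apply Gaussian elimination to the matrix whose rows are w₁, w₂, w₃, w₄.
Exactly 3 pivots survive; hence the rank is 3.

3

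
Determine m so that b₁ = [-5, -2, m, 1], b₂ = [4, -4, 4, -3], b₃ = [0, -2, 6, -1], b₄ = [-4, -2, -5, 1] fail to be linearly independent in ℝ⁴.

m = 7/4

Dependence holds iff the 4×4 matrix [b₁ b₂ b₃ b₄] is singular.
Cofactor expansion gives det = 14 - 8*m.
Setting this to zero gives m = 7/4.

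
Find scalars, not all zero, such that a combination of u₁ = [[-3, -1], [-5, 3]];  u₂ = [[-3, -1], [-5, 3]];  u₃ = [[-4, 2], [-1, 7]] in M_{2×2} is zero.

u₁ - u₂ = 0

Write each element as a vector in ℝ⁴ using {E₁₁, E₁₂, E₂₁, E₂₂}.
Write the vectors as columns of a matrix and find a nonzero vector in its null space.
A generator of the null space is (1, -1, 0).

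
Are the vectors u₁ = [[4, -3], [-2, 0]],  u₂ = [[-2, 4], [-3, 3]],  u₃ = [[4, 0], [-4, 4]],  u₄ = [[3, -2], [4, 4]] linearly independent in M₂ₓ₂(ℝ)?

linearly independent

Take coordinates with respect to the standard basis {E₁₁, E₁₂, E₂₁, E₂₂}.
Place the vectors as rows of a 4×4 matrix and reduce to echelon form.
The reduction yields 4 nonzero rows, so the rank is 4.
Since rank = 4 (the number of vectors), the set is linearly independent.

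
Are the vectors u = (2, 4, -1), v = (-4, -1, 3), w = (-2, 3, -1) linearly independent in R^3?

Row-reduce the matrix whose columns are u, v, w.
The reduction yields 3 nonzero rows, so the rank is 3.
Since rank = 3 (the number of vectors), the set is linearly independent.

linearly independent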